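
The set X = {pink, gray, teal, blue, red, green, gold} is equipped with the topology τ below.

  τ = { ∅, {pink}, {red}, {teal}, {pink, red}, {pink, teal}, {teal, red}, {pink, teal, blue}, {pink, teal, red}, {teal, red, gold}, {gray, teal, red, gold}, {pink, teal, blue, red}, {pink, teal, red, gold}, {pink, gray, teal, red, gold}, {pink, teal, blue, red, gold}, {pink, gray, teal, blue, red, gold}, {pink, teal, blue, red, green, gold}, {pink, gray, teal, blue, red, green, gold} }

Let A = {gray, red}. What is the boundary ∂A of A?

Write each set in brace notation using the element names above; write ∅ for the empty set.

{gray, green, gold}

interior: largest open inside A is {red} (from ∅, {red})
cl via duality: int({pink, teal, blue, green, gold}) = {pink, teal, blue}, so X∖{pink, teal, blue} = {gray, red, green, gold}
cl∖int = {gray, green, gold}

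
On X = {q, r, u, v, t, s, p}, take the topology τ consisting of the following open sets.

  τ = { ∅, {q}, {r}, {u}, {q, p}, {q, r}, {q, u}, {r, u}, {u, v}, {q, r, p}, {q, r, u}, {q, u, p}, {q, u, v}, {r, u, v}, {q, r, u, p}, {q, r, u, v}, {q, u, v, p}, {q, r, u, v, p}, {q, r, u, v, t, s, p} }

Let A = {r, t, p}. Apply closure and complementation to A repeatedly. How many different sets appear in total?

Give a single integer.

8

closure: X∖int(X∖A) = X∖{q, u, v} = {r, t, s, p}
Let k=closure and c=complement:
  1. A     = {r, t, p}
  2. kA    = {r, t, s, p}
  3. cA    = {q, u, v, s}
  4. ckA   = {q, u, v}
  5. kcA   = {q, u, v, t, s, p}
  6. ckcA  = {r}
  7. kckcA = {r, t, s}
  8. ckckcA = {q, u, v, p}
— saturated at 8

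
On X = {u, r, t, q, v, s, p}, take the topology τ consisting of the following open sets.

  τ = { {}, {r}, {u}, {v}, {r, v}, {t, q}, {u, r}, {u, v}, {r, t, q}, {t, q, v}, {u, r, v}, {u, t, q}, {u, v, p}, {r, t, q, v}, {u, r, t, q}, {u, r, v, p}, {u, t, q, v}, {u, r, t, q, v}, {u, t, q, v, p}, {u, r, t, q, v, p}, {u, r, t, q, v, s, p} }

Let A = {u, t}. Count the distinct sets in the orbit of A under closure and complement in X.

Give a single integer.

10

complement {r, q, v, s, p}; its interior {r, v}; cl(A) = X∖{r, v} = {u, t, q, s, p}
With k = closure, c = complement:
  1. A     = {u, t}
  2. kA    = {u, t, q, s, p}
  3. cA    = {r, q, v, s, p}
  4. ckA   = {r, v}
  5. kcA   = {r, t, q, v, s, p}
  6. kckA  = {r, v, s, p}
  7. ckcA  = {u}
  8. ckckA = {u, t, q}
  9. kckcA = {u, s, p}
  10. ckckcA = {r, t, q, v}
k, c of each give nothing new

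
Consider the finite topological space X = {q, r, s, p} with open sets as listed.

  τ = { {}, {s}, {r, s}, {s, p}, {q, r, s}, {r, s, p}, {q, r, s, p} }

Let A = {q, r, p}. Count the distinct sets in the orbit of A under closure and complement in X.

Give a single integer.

4

closure: X∖int(X∖A) = X∖{s} = {q, r, p}
Let k=closure and c=complement:
  1. A     = {q, r, p}
  2. cA    = {s}
  3. kcA   = {q, r, s, p}
  4. ckcA  = {}
— saturated at 4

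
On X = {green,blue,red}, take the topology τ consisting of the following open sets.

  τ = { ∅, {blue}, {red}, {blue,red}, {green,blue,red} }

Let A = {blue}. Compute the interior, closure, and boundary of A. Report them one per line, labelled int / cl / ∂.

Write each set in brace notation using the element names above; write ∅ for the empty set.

interior: largest open inside A is {blue} (from ∅, {blue})
cl via duality: int({green,red}) = {red}, so X∖{red} = {green,blue}
cl∖int = {green}

int(A) = {blue}
cl(A)  = {green,blue}
∂A     = {green}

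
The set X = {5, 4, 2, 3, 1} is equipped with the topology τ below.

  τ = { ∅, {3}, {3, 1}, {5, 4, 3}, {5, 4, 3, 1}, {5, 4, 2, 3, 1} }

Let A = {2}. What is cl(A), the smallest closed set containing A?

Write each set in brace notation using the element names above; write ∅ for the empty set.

{2}

closure: X∖int(X∖A) = X∖{5, 4, 3, 1} = {2}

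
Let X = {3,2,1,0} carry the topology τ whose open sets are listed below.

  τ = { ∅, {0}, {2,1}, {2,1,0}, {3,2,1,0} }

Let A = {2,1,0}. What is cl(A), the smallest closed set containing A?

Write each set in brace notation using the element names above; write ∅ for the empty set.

{3,2,1,0}

complement {3}; its interior ∅; cl(A) = X∖∅ = {3,2,1,0}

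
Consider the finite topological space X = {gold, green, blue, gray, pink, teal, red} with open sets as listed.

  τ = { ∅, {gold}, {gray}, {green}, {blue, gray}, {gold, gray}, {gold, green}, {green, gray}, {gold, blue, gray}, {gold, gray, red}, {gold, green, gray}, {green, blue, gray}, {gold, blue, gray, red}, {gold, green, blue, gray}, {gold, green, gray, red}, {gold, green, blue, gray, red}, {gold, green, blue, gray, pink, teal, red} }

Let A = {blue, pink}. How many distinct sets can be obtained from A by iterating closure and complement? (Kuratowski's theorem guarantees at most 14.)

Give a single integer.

X∖A={gold, green, gray, teal, red}, int(X∖A)={gold, green, gray, red}, hence cl(A)={blue, pink, teal}
Orbit (k=closure, c=complement):
  1. A     = {blue, pink}
  2. kA    = {blue, pink, teal}
  3. cA    = {gold, green, gray, teal, red}
  4. ckA   = {gold, green, gray, red}
  5. kcA   = {gold, green, blue, gray, pink, teal, red}
  6. ckcA  = ∅
(closed under both — stop)

6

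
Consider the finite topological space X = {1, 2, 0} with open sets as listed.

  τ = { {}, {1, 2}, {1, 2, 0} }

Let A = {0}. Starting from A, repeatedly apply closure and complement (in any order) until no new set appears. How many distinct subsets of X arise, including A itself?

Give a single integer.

4

cl via duality: int({1, 2}) = {1, 2}, so X∖{1, 2} = {0}
Write k for closure, c for complement:
  1. A     = {0}
  2. cA    = {1, 2}
  3. kcA   = {1, 2, 0}
  4. ckcA  = {}
applying k or c yields no new set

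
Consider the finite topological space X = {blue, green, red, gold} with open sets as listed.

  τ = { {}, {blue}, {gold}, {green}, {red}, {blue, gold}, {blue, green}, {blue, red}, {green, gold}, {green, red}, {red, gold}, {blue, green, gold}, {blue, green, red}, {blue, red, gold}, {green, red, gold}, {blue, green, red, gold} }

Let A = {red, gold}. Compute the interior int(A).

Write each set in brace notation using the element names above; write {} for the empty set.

interior: largest open inside A is {red, gold} (from {}, {gold}, {red}, {red, gold})

{red, gold}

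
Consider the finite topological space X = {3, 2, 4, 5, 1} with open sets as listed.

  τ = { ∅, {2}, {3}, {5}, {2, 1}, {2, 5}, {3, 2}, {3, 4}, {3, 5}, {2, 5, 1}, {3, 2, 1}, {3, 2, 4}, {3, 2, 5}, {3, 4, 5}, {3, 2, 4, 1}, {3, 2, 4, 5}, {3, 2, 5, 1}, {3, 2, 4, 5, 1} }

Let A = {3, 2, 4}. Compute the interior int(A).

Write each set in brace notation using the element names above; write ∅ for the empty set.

{3, 2, 4}

interior: largest open inside A is {3, 2, 4} (from ∅, {2}, {3}, {3, 4}, {3, 2}, {3, 2, 4})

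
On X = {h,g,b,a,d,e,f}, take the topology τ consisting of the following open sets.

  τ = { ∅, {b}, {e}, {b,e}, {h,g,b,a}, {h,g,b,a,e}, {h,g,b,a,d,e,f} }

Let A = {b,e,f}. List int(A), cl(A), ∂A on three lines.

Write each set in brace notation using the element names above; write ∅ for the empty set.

open subsets of A: ∅, {e}, {b}, {b,e}; so int(A) = {b,e}
closure: X∖int(X∖A) = X∖∅ = {h,g,b,a,d,e,f}
∂A = {h,g,b,a,d,e,f} minus {b,e} = {h,g,a,d,f}

int(A) = {b,e}
cl(A)  = {h,g,b,a,d,e,f}
∂A     = {h,g,a,d,f}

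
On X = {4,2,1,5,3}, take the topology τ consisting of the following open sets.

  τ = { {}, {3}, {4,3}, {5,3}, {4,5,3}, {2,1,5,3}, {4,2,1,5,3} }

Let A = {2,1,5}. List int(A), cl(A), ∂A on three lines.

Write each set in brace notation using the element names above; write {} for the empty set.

int(A) = {}
cl(A)  = {2,1,5}
∂A     = {2,1,5}

opens ⊆ A: {}; union → int = {}
complement {4,3}; its interior {4,3}; cl(A) = X∖{4,3} = {2,1,5}
boundary = {2,1,5} ∖ {} = {2,1,5}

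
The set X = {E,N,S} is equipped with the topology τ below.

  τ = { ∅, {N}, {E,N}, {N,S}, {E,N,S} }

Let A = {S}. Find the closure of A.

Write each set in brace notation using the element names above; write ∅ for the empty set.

closure: X∖int(X∖A) = X∖{E,N} = {S}

{S}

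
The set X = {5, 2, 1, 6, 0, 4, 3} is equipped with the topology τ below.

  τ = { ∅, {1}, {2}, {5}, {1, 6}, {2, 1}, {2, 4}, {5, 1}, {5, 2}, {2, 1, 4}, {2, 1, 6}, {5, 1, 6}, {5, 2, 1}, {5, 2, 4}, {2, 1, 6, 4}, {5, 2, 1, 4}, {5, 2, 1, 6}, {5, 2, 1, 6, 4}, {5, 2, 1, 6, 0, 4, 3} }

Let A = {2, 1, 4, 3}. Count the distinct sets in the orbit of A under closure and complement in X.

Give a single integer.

8

cl via duality: int({5, 6, 0}) = {5}, so X∖{5} = {2, 1, 6, 0, 4, 3}
Write k for closure, c for complement:
  1. A     = {2, 1, 4, 3}
  2. kA    = {2, 1, 6, 0, 4, 3}
  3. cA    = {5, 6, 0}
  4. ckA   = {5}
  5. kcA   = {5, 6, 0, 3}
  6. kckA  = {5, 0, 3}
  7. ckcA  = {2, 1, 4}
  8. ckckA = {2, 1, 6, 4}
applying k or c yields no new set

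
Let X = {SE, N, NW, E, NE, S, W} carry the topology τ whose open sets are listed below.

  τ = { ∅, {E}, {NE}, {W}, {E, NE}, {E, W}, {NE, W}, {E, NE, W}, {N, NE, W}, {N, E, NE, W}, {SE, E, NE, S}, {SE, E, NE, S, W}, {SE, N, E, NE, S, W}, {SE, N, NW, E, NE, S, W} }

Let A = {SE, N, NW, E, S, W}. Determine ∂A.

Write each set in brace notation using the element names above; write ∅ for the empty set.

{SE, N, NW, S}

opens ⊆ A: ∅, {E}, {W}, {E, W}; union → int = {E, W}
complement {NE}; its interior {NE}; cl(A) = X∖{NE} = {SE, N, NW, E, S, W}
boundary = {SE, N, NW, E, S, W} ∖ {E, W} = {SE, N, NW, S}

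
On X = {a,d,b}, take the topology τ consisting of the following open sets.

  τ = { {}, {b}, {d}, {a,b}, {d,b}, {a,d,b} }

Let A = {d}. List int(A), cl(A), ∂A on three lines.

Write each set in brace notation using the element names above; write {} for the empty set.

int(A) = {d}
cl(A)  = {d}
∂A     = {}

interior: largest open inside A is {d} (from {}, {d})
cl via duality: int({a,b}) = {a,b}, so X∖{a,b} = {d}
cl∖int = {}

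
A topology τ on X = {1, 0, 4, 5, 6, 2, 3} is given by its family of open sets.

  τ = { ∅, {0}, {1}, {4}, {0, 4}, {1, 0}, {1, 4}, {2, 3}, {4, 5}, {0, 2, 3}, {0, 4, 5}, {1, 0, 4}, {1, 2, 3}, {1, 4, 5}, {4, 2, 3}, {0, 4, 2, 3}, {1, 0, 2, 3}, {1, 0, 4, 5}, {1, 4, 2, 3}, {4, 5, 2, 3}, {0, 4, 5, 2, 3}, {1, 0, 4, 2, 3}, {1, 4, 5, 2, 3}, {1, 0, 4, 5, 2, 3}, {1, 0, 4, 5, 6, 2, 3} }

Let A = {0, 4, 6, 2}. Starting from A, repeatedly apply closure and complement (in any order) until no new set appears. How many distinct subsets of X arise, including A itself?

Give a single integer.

12

complement {1, 5, 3}; its interior {1}; cl(A) = X∖{1} = {0, 4, 5, 6, 2, 3}
With k = closure, c = complement:
  1. A     = {0, 4, 6, 2}
  2. kA    = {0, 4, 5, 6, 2, 3}
  3. cA    = {1, 5, 3}
  4. ckA   = {1}
  5. kcA   = {1, 5, 6, 2, 3}
  6. kckA  = {1, 6}
  7. ckcA  = {0, 4}
  8. ckckA = {0, 4, 5, 2, 3}
  9. kckcA = {0, 4, 5, 6}
  10. ckckcA = {1, 2, 3}
  11. kckckcA = {1, 6, 2, 3}
  12. ckckckcA = {0, 4, 5}
k, c of each give nothing new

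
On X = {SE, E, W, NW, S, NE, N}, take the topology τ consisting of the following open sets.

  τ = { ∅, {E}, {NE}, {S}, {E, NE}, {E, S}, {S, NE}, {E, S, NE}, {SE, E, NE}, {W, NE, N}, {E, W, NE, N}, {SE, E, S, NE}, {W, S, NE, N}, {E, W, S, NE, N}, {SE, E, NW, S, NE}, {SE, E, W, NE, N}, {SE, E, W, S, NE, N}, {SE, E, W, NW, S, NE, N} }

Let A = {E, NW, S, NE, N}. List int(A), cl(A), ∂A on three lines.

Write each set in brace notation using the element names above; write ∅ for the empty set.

int(A) = {E, S, NE}
cl(A)  = {SE, E, W, NW, S, NE, N}
∂A     = {SE, W, NW, N}

open subsets of A: ∅, {S}, {E}, {NE}, {E, S}, {S, NE}, {E, NE}, {E, S, NE}; so int(A) = {E, S, NE}
closure: X∖int(X∖A) = X∖∅ = {SE, E, W, NW, S, NE, N}
∂A = {SE, E, W, NW, S, NE, N} minus {E, S, NE} = {SE, W, NW, N}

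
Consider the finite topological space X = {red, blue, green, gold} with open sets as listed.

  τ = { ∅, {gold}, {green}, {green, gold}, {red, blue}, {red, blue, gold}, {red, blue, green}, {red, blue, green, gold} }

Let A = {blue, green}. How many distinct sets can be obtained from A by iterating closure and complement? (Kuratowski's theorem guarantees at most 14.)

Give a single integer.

6

X∖A={red, gold}, int(X∖A)={gold}, hence cl(A)={red, blue, green}
Orbit (k=closure, c=complement):
  1. A     = {blue, green}
  2. kA    = {red, blue, green}
  3. cA    = {red, gold}
  4. ckA   = {gold}
  5. kcA   = {red, blue, gold}
  6. ckcA  = {green}
(closed under both — stop)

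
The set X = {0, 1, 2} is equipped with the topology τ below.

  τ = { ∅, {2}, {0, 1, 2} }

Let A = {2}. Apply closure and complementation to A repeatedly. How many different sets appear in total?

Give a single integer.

X∖A={0, 1}, int(X∖A)=∅, hence cl(A)={0, 1, 2}
Orbit (k=closure, c=complement):
  1. A     = {2}
  2. kA    = {0, 1, 2}
  3. cA    = {0, 1}
  4. ckA   = ∅
(closed under both — stop)

4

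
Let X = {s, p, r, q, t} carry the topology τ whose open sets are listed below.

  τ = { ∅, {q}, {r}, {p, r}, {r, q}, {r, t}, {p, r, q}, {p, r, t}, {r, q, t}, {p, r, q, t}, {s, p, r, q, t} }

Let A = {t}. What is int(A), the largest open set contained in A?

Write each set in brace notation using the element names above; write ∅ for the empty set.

U open, U⊆A: ∅. int(A) = ⋃ = ∅

∅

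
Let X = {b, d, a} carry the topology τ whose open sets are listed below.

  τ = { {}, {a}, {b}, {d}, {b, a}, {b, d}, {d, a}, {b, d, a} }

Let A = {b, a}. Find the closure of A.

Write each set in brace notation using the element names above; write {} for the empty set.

{b, a}

complement {d}; its interior {d}; cl(A) = X∖{d} = {b, a}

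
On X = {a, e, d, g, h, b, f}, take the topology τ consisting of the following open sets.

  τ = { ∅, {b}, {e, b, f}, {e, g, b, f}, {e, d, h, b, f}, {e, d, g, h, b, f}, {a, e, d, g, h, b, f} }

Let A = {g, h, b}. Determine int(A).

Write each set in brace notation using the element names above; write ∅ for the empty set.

interior: largest open inside A is {b} (from ∅, {b})

{b}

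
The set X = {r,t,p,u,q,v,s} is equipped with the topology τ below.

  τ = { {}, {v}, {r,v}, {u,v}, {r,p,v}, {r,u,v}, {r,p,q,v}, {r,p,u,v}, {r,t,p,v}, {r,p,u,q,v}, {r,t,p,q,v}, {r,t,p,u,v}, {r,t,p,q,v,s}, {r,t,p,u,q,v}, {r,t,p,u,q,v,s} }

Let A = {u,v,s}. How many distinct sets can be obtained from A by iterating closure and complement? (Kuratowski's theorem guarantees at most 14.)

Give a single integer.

6

X∖A={r,t,p,q}, int(X∖A)={}, hence cl(A)={r,t,p,u,q,v,s}
Orbit (k=closure, c=complement):
  1. A     = {u,v,s}
  2. kA    = {r,t,p,u,q,v,s}
  3. cA    = {r,t,p,q}
  4. ckA   = {}
  5. kcA   = {r,t,p,q,s}
  6. ckcA  = {u,v}
(closed under both — stop)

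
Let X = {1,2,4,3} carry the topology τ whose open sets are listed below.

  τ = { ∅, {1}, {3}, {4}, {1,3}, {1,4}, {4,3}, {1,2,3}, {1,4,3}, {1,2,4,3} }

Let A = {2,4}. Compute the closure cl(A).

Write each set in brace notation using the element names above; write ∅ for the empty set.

complement {1,3}; its interior {1,3}; cl(A) = X∖{1,3} = {2,4}

{2,4}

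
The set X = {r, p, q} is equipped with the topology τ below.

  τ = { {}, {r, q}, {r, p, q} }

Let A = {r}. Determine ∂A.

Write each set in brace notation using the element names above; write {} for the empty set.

{r, p, q}

interior: largest open inside A is {} (from {})
cl via duality: int({p, q}) = {}, so X∖{} = {r, p, q}
cl∖int = {r, p, q}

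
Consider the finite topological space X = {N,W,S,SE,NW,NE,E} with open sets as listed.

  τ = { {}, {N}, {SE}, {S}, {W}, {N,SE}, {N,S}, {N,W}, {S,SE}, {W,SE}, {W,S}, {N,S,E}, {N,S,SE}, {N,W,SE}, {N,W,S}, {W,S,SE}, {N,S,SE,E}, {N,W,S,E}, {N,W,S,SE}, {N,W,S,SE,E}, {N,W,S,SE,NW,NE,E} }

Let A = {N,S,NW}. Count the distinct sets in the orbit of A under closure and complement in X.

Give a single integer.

closure: X∖int(X∖A) = X∖{W,SE} = {N,S,NW,NE,E}
Let k=closure and c=complement:
  1. A     = {N,S,NW}
  2. kA    = {N,S,NW,NE,E}
  3. cA    = {W,SE,NE,E}
  4. ckA   = {W,SE}
  5. kcA   = {W,SE,NW,NE,E}
  6. kckA  = {W,SE,NW,NE}
  7. ckcA  = {N,S}
  8. ckckA = {N,S,E}
— saturated at 8

8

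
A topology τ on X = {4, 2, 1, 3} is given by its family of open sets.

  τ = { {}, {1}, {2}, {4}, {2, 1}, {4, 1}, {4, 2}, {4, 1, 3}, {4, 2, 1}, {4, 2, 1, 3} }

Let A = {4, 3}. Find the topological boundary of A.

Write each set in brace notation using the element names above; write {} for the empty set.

{3}

open subsets of A: {}, {4}; so int(A) = {4}
closure: X∖int(X∖A) = X∖{2, 1} = {4, 3}
∂A = {4, 3} minus {4} = {3}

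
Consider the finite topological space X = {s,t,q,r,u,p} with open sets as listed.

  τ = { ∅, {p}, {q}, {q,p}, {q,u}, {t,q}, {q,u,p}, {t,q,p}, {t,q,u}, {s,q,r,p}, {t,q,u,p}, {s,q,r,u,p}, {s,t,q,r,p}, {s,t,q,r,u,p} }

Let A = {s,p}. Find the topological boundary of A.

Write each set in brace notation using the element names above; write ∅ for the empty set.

open subsets of A: ∅, {p}; so int(A) = {p}
closure: X∖int(X∖A) = X∖{t,q,u} = {s,r,p}
∂A = {s,r,p} minus {p} = {s,r}

{s,r}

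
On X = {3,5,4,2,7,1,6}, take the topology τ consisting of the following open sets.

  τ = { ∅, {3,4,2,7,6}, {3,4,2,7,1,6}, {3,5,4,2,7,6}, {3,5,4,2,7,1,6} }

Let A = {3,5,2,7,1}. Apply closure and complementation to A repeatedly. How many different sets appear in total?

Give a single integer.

4

X∖A={4,6}, int(X∖A)=∅, hence cl(A)={3,5,4,2,7,1,6}
Orbit (k=closure, c=complement):
  1. A     = {3,5,2,7,1}
  2. kA    = {3,5,4,2,7,1,6}
  3. cA    = {4,6}
  4. ckA   = ∅
(closed under both — stop)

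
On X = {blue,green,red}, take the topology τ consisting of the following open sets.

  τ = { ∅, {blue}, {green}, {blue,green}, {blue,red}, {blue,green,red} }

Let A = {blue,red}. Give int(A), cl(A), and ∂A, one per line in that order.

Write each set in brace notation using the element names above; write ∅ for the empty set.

opens ⊆ A: ∅, {blue}, {blue,red}; union → int = {blue,red}
complement {green}; its interior {green}; cl(A) = X∖{green} = {blue,red}
boundary = {blue,red} ∖ {blue,red} = ∅

int(A) = {blue,red}
cl(A)  = {blue,red}
∂A     = ∅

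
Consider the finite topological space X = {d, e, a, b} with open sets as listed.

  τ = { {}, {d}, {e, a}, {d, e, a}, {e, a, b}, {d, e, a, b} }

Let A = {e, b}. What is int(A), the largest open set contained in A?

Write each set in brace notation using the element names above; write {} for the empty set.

U open, U⊆A: {}. int(A) = ⋃ = {}

{}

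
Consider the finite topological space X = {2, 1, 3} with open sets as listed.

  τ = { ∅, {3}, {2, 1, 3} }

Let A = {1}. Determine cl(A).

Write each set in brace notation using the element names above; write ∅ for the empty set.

closure: X∖int(X∖A) = X∖{3} = {2, 1}

{2, 1}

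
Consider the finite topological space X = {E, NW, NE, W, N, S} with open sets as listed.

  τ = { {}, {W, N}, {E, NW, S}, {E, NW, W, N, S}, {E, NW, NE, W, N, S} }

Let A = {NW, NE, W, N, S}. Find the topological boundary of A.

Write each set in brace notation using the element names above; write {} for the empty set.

opens ⊆ A: {}, {W, N}; union → int = {W, N}
complement {E}; its interior {}; cl(A) = X∖{} = {E, NW, NE, W, N, S}
boundary = {E, NW, NE, W, N, S} ∖ {W, N} = {E, NW, NE, S}

{E, NW, NE, S}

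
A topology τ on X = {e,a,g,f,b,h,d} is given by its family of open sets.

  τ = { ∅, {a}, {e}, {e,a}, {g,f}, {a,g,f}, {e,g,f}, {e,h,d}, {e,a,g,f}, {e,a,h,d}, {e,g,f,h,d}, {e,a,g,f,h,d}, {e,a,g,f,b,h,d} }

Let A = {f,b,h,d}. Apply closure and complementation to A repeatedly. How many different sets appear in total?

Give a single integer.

10

complement {e,a,g}; its interior {e,a}; cl(A) = X∖{e,a} = {g,f,b,h,d}
With k = closure, c = complement:
  1. A     = {f,b,h,d}
  2. kA    = {g,f,b,h,d}
  3. cA    = {e,a,g}
  4. ckA   = {e,a}
  5. kcA   = {e,a,g,f,b,h,d}
  6. kckA  = {e,a,b,h,d}
  7. ckcA  = ∅
  8. ckckA = {g,f}
  9. kckckA = {g,f,b}
  10. ckckckA = {e,a,h,d}
k, c of each give nothing new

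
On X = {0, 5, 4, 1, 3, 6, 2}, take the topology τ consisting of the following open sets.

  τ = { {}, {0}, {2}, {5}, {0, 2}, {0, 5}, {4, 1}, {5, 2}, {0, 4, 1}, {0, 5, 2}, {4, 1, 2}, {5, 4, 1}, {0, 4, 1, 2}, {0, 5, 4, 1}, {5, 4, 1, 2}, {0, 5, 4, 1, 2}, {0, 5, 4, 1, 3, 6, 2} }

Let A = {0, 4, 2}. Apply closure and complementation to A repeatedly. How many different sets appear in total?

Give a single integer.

10

cl via duality: int({5, 1, 3, 6}) = {5}, so X∖{5} = {0, 4, 1, 3, 6, 2}
Write k for closure, c for complement:
  1. A     = {0, 4, 2}
  2. kA    = {0, 4, 1, 3, 6, 2}
  3. cA    = {5, 1, 3, 6}
  4. ckA   = {5}
  5. kcA   = {5, 4, 1, 3, 6}
  6. kckA  = {5, 3, 6}
  7. ckcA  = {0, 2}
  8. ckckA = {0, 4, 1, 2}
  9. kckcA = {0, 3, 6, 2}
  10. ckckcA = {5, 4, 1}
applying k or c yields no new set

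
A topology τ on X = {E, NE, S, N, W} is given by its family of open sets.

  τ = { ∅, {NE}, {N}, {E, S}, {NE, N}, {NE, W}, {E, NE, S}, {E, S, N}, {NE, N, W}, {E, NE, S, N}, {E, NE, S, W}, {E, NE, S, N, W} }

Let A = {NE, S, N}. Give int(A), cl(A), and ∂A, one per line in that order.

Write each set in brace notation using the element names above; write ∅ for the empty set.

opens ⊆ A: ∅, {N}, {NE}, {NE, N}; union → int = {NE, N}
complement {E, W}; its interior ∅; cl(A) = X∖∅ = {E, NE, S, N, W}
boundary = {E, NE, S, N, W} ∖ {NE, N} = {E, S, W}

int(A) = {NE, N}
cl(A)  = {E, NE, S, N, W}
∂A     = {E, S, W}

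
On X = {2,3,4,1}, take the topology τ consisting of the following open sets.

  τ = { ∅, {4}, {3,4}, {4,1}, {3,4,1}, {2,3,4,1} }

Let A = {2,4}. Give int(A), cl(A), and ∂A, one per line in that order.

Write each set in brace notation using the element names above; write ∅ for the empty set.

interior: largest open inside A is {4} (from ∅, {4})
cl via duality: int({3,1}) = ∅, so X∖∅ = {2,3,4,1}
cl∖int = {2,3,1}

int(A) = {4}
cl(A)  = {2,3,4,1}
∂A     = {2,3,1}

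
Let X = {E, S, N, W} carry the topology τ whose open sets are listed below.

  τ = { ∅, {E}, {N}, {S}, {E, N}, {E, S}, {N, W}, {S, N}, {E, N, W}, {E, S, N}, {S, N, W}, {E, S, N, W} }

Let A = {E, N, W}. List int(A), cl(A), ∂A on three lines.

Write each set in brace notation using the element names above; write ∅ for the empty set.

open subsets of A: ∅, {N}, {E}, {E, N}, {N, W}, {E, N, W}; so int(A) = {E, N, W}
closure: X∖int(X∖A) = X∖{S} = {E, N, W}
∂A = {E, N, W} minus {E, N, W} = ∅

int(A) = {E, N, W}
cl(A)  = {E, N, W}
∂A     = ∅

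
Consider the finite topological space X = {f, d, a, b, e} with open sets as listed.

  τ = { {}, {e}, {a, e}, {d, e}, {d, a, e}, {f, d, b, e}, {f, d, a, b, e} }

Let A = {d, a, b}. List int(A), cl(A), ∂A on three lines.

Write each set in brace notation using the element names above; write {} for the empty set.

U open, U⊆A: {}. int(A) = ⋃ = {}
X∖A={f, e}, int(X∖A)={e}, hence cl(A)={f, d, a, b}
∂A: remove int from cl → {f, d, a, b}

int(A) = {}
cl(A)  = {f, d, a, b}
∂A     = {f, d, a, b}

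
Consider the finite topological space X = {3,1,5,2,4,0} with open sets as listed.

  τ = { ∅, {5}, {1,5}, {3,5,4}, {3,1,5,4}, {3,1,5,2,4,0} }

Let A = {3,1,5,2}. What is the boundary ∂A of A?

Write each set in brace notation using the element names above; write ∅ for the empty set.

{3,2,4,0}

opens ⊆ A: ∅, {5}, {1,5}; union → int = {1,5}
complement {4,0}; its interior ∅; cl(A) = X∖∅ = {3,1,5,2,4,0}
boundary = {3,1,5,2,4,0} ∖ {1,5} = {3,2,4,0}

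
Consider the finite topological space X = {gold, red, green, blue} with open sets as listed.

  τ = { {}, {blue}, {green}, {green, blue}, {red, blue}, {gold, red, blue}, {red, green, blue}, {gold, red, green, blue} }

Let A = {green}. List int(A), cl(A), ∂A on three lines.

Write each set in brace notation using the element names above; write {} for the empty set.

int(A) = {green}
cl(A)  = {green}
∂A     = {}

interior: largest open inside A is {green} (from {}, {green})
cl via duality: int({gold, red, blue}) = {gold, red, blue}, so X∖{gold, red, blue} = {green}
cl∖int = {}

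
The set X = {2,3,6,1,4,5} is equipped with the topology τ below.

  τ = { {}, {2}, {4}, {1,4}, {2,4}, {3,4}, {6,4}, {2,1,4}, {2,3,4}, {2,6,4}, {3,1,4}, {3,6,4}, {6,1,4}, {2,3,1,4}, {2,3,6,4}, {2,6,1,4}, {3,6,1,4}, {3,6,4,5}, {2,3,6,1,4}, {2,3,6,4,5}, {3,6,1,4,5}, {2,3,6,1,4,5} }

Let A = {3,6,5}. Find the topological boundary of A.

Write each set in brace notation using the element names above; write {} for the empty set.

U open, U⊆A: {}. int(A) = ⋃ = {}
X∖A={2,1,4}, int(X∖A)={2,1,4}, hence cl(A)={3,6,5}
∂A: remove int from cl → {3,6,5}

{3,6,5}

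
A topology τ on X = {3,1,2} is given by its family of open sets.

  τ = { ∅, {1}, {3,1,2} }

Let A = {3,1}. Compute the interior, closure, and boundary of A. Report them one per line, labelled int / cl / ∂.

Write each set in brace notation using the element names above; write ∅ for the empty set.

int(A) = {1}
cl(A)  = {3,1,2}
∂A     = {3,2}

interior: largest open inside A is {1} (from ∅, {1})
cl via duality: int({2}) = ∅, so X∖∅ = {3,1,2}
cl∖int = {3,2}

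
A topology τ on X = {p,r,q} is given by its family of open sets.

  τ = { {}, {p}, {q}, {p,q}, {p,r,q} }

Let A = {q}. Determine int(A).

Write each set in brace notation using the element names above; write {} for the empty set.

opens ⊆ A: {}, {q}; union → int = {q}

{q}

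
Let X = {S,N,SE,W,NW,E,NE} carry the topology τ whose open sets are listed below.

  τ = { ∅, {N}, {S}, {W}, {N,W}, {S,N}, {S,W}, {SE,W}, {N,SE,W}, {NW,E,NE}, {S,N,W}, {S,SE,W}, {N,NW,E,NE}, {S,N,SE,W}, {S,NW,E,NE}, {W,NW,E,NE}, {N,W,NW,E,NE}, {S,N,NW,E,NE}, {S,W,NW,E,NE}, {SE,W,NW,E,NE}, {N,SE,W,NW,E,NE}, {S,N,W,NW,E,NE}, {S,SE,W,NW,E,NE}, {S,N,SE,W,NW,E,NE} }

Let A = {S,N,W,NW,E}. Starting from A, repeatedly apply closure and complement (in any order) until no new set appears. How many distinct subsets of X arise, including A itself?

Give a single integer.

8

X∖A={SE,NE}, int(X∖A)=∅, hence cl(A)={S,N,SE,W,NW,E,NE}
Orbit (k=closure, c=complement):
  1. A     = {S,N,W,NW,E}
  2. kA    = {S,N,SE,W,NW,E,NE}
  3. cA    = {SE,NE}
  4. ckA   = ∅
  5. kcA   = {SE,NW,E,NE}
  6. ckcA  = {S,N,W}
  7. kckcA = {S,N,SE,W}
  8. ckckcA = {NW,E,NE}
(closed under both — stop)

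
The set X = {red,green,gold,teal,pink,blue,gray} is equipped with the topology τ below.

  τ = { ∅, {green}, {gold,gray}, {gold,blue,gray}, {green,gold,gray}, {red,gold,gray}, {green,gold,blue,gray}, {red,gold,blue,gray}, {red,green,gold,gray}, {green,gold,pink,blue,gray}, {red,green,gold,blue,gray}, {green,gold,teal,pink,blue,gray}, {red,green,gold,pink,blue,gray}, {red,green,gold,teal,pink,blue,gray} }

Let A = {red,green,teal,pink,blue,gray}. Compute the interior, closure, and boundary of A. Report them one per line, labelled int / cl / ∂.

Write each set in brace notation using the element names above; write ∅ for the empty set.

opens ⊆ A: ∅, {green}; union → int = {green}
complement {gold}; its interior ∅; cl(A) = X∖∅ = {red,green,gold,teal,pink,blue,gray}
boundary = {red,green,gold,teal,pink,blue,gray} ∖ {green} = {red,gold,teal,pink,blue,gray}

int(A) = {green}
cl(A)  = {red,green,gold,teal,pink,blue,gray}
∂A     = {red,gold,teal,pink,blue,gray}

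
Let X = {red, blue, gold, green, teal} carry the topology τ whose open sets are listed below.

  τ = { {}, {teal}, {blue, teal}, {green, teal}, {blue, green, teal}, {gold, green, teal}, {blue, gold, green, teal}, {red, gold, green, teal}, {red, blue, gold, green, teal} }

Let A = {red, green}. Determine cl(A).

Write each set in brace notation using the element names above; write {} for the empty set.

complement {blue, gold, teal}; its interior {blue, teal}; cl(A) = X∖{blue, teal} = {red, gold, green}

{red, gold, green}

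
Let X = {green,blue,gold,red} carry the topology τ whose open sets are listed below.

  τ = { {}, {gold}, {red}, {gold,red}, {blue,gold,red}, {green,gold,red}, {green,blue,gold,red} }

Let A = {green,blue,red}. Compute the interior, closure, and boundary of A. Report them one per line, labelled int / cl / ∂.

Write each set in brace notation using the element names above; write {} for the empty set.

open subsets of A: {}, {red}; so int(A) = {red}
closure: X∖int(X∖A) = X∖{gold} = {green,blue,red}
∂A = {green,blue,red} minus {red} = {green,blue}

int(A) = {red}
cl(A)  = {green,blue,red}
∂A     = {green,blue}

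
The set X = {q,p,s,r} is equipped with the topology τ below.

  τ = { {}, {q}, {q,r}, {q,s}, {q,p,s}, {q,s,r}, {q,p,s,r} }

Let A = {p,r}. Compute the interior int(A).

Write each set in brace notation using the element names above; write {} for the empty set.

open subsets of A: {}; so int(A) = {}

{}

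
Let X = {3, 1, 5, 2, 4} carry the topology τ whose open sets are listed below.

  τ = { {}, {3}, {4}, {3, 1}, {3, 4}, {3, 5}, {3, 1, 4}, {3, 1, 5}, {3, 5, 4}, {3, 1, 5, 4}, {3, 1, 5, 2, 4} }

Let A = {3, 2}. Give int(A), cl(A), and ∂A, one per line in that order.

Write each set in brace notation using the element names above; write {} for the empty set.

interior: largest open inside A is {3} (from {}, {3})
cl via duality: int({1, 5, 4}) = {4}, so X∖{4} = {3, 1, 5, 2}
cl∖int = {1, 5, 2}

int(A) = {3}
cl(A)  = {3, 1, 5, 2}
∂A     = {1, 5, 2}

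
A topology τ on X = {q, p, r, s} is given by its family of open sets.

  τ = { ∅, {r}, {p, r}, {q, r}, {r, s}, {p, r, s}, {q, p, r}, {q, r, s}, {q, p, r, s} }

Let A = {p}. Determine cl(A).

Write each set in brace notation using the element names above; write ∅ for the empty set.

cl via duality: int({q, r, s}) = {q, r, s}, so X∖{q, r, s} = {p}

{p}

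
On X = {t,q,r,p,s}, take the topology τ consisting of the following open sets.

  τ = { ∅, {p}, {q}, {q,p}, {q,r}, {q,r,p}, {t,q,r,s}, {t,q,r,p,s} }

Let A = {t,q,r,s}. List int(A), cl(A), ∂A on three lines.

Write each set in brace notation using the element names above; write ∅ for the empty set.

int(A) = {t,q,r,s}
cl(A)  = {t,q,r,s}
∂A     = ∅

interior: largest open inside A is {t,q,r,s} (from ∅, {q}, {q,r}, {t,q,r,s})
cl via duality: int({p}) = {p}, so X∖{p} = {t,q,r,s}
cl∖int = ∅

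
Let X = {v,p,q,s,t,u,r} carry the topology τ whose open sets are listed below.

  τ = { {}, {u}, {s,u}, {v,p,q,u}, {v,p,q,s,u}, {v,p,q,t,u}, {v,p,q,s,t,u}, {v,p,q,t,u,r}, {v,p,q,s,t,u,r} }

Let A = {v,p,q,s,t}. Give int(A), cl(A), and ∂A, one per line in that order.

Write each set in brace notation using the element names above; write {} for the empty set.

open subsets of A: {}; so int(A) = {}
closure: X∖int(X∖A) = X∖{u} = {v,p,q,s,t,r}
∂A = {v,p,q,s,t,r} minus {} = {v,p,q,s,t,r}

int(A) = {}
cl(A)  = {v,p,q,s,t,r}
∂A     = {v,p,q,s,t,r}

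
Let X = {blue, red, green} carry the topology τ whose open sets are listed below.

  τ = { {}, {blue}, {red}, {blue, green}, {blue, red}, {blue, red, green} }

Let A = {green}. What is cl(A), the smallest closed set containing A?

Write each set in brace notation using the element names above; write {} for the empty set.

complement {blue, red}; its interior {blue, red}; cl(A) = X∖{blue, red} = {green}

{green}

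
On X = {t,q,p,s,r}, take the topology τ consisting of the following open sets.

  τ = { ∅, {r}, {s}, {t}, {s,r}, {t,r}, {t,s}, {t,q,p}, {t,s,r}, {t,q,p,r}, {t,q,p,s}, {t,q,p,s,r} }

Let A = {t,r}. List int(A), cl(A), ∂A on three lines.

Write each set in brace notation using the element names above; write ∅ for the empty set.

int(A) = {t,r}
cl(A)  = {t,q,p,r}
∂A     = {q,p}

open subsets of A: ∅, {t}, {r}, {t,r}; so int(A) = {t,r}
closure: X∖int(X∖A) = X∖{s} = {t,q,p,r}
∂A = {t,q,p,r} minus {t,r} = {q,p}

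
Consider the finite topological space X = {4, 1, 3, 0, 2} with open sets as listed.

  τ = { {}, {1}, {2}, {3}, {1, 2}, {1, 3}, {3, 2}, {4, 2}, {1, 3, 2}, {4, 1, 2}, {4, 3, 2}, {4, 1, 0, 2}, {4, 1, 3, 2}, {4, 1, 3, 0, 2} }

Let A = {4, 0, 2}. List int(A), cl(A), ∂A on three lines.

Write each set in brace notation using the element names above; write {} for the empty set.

int(A) = {4, 2}
cl(A)  = {4, 0, 2}
∂A     = {0}

U open, U⊆A: {}, {2}, {4, 2}. int(A) = ⋃ = {4, 2}
X∖A={1, 3}, int(X∖A)={1, 3}, hence cl(A)={4, 0, 2}
∂A: remove int from cl → {0}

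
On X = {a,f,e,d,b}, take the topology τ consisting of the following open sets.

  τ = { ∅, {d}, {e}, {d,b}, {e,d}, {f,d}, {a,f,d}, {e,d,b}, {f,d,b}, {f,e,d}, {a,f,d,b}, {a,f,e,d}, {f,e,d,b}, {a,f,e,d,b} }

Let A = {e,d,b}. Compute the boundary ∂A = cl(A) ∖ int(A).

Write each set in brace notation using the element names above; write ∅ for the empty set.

{a,f}

U open, U⊆A: ∅, {e}, {d}, {e,d}, {d,b}, {e,d,b}. int(A) = ⋃ = {e,d,b}
X∖A={a,f}, int(X∖A)=∅, hence cl(A)={a,f,e,d,b}
∂A: remove int from cl → {a,f}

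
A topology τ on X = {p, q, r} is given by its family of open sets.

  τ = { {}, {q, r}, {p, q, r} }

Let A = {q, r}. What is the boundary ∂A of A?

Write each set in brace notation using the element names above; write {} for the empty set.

{p}

opens ⊆ A: {}, {q, r}; union → int = {q, r}
complement {p}; its interior {}; cl(A) = X∖{} = {p, q, r}
boundary = {p, q, r} ∖ {q, r} = {p}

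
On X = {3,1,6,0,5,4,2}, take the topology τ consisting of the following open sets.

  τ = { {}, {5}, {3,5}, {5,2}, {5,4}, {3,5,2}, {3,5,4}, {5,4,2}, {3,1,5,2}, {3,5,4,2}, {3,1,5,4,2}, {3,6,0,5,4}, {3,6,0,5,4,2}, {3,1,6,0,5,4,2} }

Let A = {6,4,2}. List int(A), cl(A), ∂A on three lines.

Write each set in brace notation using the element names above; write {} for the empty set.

opens ⊆ A: {}; union → int = {}
complement {3,1,0,5}; its interior {3,5}; cl(A) = X∖{3,5} = {1,6,0,4,2}
boundary = {1,6,0,4,2} ∖ {} = {1,6,0,4,2}

int(A) = {}
cl(A)  = {1,6,0,4,2}
∂A     = {1,6,0,4,2}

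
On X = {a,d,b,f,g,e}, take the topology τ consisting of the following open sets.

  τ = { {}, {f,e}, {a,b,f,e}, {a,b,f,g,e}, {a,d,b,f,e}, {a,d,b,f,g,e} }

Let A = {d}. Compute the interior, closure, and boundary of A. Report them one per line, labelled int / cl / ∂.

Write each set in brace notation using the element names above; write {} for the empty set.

opens ⊆ A: {}; union → int = {}
complement {a,b,f,g,e}; its interior {a,b,f,g,e}; cl(A) = X∖{a,b,f,g,e} = {d}
boundary = {d} ∖ {} = {d}

int(A) = {}
cl(A)  = {d}
∂A     = {d}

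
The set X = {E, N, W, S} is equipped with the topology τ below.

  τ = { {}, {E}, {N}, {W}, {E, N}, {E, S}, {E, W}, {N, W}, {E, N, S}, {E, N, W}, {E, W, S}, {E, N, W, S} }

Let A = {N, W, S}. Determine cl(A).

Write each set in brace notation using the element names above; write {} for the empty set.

complement {E}; its interior {E}; cl(A) = X∖{E} = {N, W, S}

{N, W, S}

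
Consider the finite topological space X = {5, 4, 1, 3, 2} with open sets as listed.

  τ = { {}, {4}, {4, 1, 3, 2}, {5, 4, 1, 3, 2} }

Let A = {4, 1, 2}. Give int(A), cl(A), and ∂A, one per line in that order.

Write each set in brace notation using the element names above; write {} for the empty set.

interior: largest open inside A is {4} (from {}, {4})
cl via duality: int({5, 3}) = {}, so X∖{} = {5, 4, 1, 3, 2}
cl∖int = {5, 1, 3, 2}

int(A) = {4}
cl(A)  = {5, 4, 1, 3, 2}
∂A     = {5, 1, 3, 2}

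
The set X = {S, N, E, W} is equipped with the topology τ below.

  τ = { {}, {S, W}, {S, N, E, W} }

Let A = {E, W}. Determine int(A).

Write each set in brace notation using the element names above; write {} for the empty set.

U open, U⊆A: {}. int(A) = ⋃ = {}

{}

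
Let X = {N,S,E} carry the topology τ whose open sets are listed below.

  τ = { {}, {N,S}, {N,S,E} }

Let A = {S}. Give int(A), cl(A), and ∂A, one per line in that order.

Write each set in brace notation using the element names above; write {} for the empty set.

U open, U⊆A: {}. int(A) = ⋃ = {}
X∖A={N,E}, int(X∖A)={}, hence cl(A)={N,S,E}
∂A: remove int from cl → {N,S,E}

int(A) = {}
cl(A)  = {N,S,E}
∂A     = {N,S,E}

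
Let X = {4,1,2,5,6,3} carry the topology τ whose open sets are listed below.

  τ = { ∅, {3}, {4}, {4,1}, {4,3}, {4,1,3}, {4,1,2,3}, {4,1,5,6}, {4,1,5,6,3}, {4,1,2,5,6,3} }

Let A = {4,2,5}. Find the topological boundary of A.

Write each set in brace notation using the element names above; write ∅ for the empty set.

{1,2,5,6}

interior: largest open inside A is {4} (from ∅, {4})
cl via duality: int({1,6,3}) = {3}, so X∖{3} = {4,1,2,5,6}
cl∖int = {1,2,5,6}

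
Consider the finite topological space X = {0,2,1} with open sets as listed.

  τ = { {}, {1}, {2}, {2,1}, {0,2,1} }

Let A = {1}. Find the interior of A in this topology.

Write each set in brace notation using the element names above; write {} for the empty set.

{1}

U open, U⊆A: {}, {1}. int(A) = ⋃ = {1}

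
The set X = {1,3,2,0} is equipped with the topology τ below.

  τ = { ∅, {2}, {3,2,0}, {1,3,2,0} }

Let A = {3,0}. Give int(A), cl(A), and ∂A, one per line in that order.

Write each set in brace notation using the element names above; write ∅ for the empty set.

int(A) = ∅
cl(A)  = {1,3,0}
∂A     = {1,3,0}

opens ⊆ A: ∅; union → int = ∅
complement {1,2}; its interior {2}; cl(A) = X∖{2} = {1,3,0}
boundary = {1,3,0} ∖ ∅ = {1,3,0}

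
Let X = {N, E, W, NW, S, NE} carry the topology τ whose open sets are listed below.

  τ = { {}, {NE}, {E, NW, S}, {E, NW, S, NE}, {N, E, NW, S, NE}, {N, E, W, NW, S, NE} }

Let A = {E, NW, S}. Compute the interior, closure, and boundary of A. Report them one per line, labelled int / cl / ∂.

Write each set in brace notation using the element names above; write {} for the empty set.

interior: largest open inside A is {E, NW, S} (from {}, {E, NW, S})
cl via duality: int({N, W, NE}) = {NE}, so X∖{NE} = {N, E, W, NW, S}
cl∖int = {N, W}

int(A) = {E, NW, S}
cl(A)  = {N, E, W, NW, S}
∂A     = {N, W}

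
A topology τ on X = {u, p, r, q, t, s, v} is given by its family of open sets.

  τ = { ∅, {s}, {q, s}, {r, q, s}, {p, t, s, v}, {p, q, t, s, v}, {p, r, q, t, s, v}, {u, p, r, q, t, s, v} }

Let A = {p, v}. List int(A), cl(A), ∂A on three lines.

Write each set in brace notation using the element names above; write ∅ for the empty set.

interior: largest open inside A is ∅ (from ∅)
cl via duality: int({u, r, q, t, s}) = {r, q, s}, so X∖{r, q, s} = {u, p, t, v}
cl∖int = {u, p, t, v}

int(A) = ∅
cl(A)  = {u, p, t, v}
∂A     = {u, p, t, v}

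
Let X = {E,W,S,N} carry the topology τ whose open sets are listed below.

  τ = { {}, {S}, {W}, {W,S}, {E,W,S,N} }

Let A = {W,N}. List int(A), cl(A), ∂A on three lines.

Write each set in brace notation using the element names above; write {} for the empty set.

interior: largest open inside A is {W} (from {}, {W})
cl via duality: int({E,S}) = {S}, so X∖{S} = {E,W,N}
cl∖int = {E,N}

int(A) = {W}
cl(A)  = {E,W,N}
∂A     = {E,N}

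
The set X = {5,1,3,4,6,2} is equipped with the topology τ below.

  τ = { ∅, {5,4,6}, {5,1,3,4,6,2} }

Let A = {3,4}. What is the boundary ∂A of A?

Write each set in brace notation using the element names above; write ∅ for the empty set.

U open, U⊆A: ∅. int(A) = ⋃ = ∅
X∖A={5,1,6,2}, int(X∖A)=∅, hence cl(A)={5,1,3,4,6,2}
∂A: remove int from cl → {5,1,3,4,6,2}

{5,1,3,4,6,2}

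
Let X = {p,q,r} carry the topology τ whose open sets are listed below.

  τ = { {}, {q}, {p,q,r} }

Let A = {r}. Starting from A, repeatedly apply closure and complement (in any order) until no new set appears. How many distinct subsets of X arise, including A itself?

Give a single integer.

X∖A={p,q}, int(X∖A)={q}, hence cl(A)={p,r}
Orbit (k=closure, c=complement):
  1. A     = {r}
  2. kA    = {p,r}
  3. cA    = {p,q}
  4. ckA   = {q}
  5. kcA   = {p,q,r}
  6. ckcA  = {}
(closed under both — stop)

6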